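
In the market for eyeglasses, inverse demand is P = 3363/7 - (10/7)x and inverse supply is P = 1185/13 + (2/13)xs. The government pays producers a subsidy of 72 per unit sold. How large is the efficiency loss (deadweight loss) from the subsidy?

Pre-subsidy: 3363/7 - (10/7)x = 1185/13 + (2/13)x gives x* = 246 and P* = 129.
With the subsidy, sellers receive Ps = Pb + 72 for each unit, where Pb is the price buyers pay.
On the curves, Pb = 3363/7 - (10/7)x and Ps = 1185/13 + (2/13)x; the wedge Ps − Pb = 72 gives 1185/13 + (2/13)x − (3363/7 - (10/7)x) = 72, so x' = 291.5.
Then Pb = 3363/7 − (10/7)·291.5 = 64 and Ps = 1185/13 + (2/13)·291.5 = 136.
The subsidy expands output by 291.5 − 246 = 45.5 past the efficient level; on those units the gap between marginal cost and willingness to pay runs from 0 up to 72.
DWL = ½ × 72 × 45.5 = 1638.

Deadweight loss = 1638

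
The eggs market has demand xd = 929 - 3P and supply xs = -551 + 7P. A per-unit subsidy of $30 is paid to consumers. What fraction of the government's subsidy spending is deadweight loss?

DWL / government spending = 63/1096

Pre-subsidy: 929 - 3P = -551 + 7P gives P* = 148, x* = 485.
With the rebate, buyers effectively pay Pb = Ps − 30, where Ps is the price sellers receive.
Demand in terms of Ps becomes xd = 929 − 3(Ps − 30) = 1019 - 3Ps. Setting this equal to supply: 1019 - 3Ps = -551 + 7Ps, so Ps = 157.
Buyers pay Pb = 157 − 30 = 127; x' = -551 + 7·157 = 548.
ΔCS = ½(485 + 548)(148 − 127) = 10846.5; ΔPS = ½(485 + 548)(157 − 148) = 4648.5.
Government spending = 30 × 548 = 16440.
DWL = ½ × 30 × (548 − 485) = 945; fraction = 945 / 16440 = 63/1096.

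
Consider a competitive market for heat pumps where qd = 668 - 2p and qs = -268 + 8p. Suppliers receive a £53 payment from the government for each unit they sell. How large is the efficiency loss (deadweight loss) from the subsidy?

Pre-subsidy: 668 - 2p = -268 + 8p gives p* = 93.6, q* = 480.8.
With the subsidy, sellers receive ps = pb + 53 for each unit, where pb is the price buyers pay.
Supply in terms of pb becomes qs = -268 + 8(pb + 53) = 156 + 8pb. Setting this equal to demand: 668 - 2pb = 156 + 8pb, so pb = 51.2.
Sellers receive ps = 51.2 + 53 = 104.2; q' = 668 − 2·51.2 = 565.6.
The subsidy expands output by 565.6 − 480.8 = 84.8 past the efficient level; on those units the gap between marginal cost and willingness to pay runs from 0 up to 53.
DWL = ½ × 53 × 84.8 = 2247.2.

Deadweight loss = £2247.2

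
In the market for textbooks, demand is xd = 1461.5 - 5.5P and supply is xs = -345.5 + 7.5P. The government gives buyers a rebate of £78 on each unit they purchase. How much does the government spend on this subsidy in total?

Government cost = £73671

Pre-subsidy: 1461.5 - 5.5P = -345.5 + 7.5P gives P* = 139, x* = 697.
With the rebate, buyers effectively pay Pb = Ps − 78, where Ps is the price sellers receive.
Demand in terms of Ps becomes xd = 1461.5 − 5.5(Ps − 78) = 1890.5 - 5.5Ps. Setting this equal to supply: 1890.5 - 5.5Ps = -345.5 + 7.5Ps, so Ps = 172.
Buyers pay Pb = 172 − 78 = 94; x' = -345.5 + 7.5·172 = 944.5.
Government outlay = subsidy × quantity = 78 × 944.5 = 73671.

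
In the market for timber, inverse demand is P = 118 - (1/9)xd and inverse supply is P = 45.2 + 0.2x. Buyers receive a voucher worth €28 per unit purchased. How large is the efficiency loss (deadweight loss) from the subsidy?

Deadweight loss = €1260

Pre-subsidy: 118 - (1/9)x = 45.2 + 0.2x gives x* = 234 and P* = 92.
With the rebate, buyers effectively pay Pb = Ps − 28, where Ps is the price sellers receive.
On the curves, Pb = 118 - (1/9)x and Ps = 45.2 + 0.2x; the wedge Ps − Pb = 28 gives 45.2 + 0.2x − (118 - (1/9)x) = 28, so x' = 324.
Then Pb = 118 − (1/9)·324 = 82 and Ps = 45.2 + 0.2·324 = 110.
The subsidy expands output by 324 − 234 = 90 past the efficient level; on those units the gap between marginal cost and willingness to pay runs from 0 up to 28.
DWL = ½ × 28 × 90 = 1260.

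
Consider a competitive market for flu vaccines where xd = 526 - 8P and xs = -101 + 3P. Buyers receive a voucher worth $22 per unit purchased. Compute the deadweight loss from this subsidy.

Pre-subsidy: 526 - 8P = -101 + 3P gives P* = 57, x* = 70.
With the rebate, buyers effectively pay Pb = Ps − 22, where Ps is the price sellers receive.
Demand in terms of Ps becomes xd = 526 − 8(Ps − 22) = 702 - 8Ps. Setting this equal to supply: 702 - 8Ps = -101 + 3Ps, so Ps = 73.
Buyers pay Pb = 73 − 22 = 51; x' = -101 + 3·73 = 118.
The subsidy expands output by 118 − 70 = 48 past the efficient level; on those units the gap between marginal cost and willingness to pay runs from 0 up to 22.
DWL = ½ × 22 × 48 = 528.

Deadweight loss = $528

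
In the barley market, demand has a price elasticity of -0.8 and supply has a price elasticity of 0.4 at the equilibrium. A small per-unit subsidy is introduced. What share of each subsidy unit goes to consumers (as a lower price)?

Consumer share = 1/3

For a small subsidy around the equilibrium, the benefit split depends on the relative slopes, which at a point are proportional to the elasticities.
Buyer share = εs/(εs + |εd|) = 0.4/(0.4 + 0.8) = 1/3; seller share = |εd|/(εs + |εd|) = 2/3.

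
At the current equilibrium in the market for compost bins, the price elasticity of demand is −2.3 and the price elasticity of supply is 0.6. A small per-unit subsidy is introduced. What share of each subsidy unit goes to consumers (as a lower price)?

Consumer share = 6/29

For a small subsidy around the equilibrium, the benefit split depends on the relative slopes, which at a point are proportional to the elasticities.
Buyer share = εs/(εs + |εd|) = 0.6/(0.6 + 2.3) = 6/29; seller share = |εd|/(εs + |εd|) = 23/29.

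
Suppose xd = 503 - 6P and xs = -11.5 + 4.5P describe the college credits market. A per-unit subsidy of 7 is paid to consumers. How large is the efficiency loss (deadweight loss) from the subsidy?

Pre-subsidy: 503 - 6P = -11.5 + 4.5P gives P* = 49, x* = 209.
With the rebate, buyers effectively pay Pb = Ps − 7, where Ps is the price sellers receive.
Demand in terms of Ps becomes xd = 503 − 6(Ps − 7) = 545 - 6Ps. Setting this equal to supply: 545 - 6Ps = -11.5 + 4.5Ps, so Ps = 53.
Buyers pay Pb = 53 − 7 = 46; x' = -11.5 + 4.5·53 = 227.
The subsidy expands output by 227 − 209 = 18 past the efficient level; on those units the gap between marginal cost and willingness to pay runs from 0 up to 7.
DWL = ½ × 7 × 18 = 63.

Deadweight loss = 63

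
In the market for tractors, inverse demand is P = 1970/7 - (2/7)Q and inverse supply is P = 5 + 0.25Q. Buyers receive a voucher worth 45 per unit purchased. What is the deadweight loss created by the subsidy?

Deadweight loss = 1890

Pre-subsidy: 1970/7 - (2/7)Q = 5 + 0.25Q gives Q* = 516 and P* = 134.
With the rebate, buyers effectively pay Pb = Ps − 45, where Ps is the price sellers receive.
On the curves, Pb = 1970/7 - (2/7)Q and Ps = 5 + 0.25Q; the wedge Ps − Pb = 45 gives 5 + 0.25Q − (1970/7 - (2/7)Q) = 45, so Q' = 600.
Then Pb = 1970/7 − (2/7)·600 = 110 and Ps = 5 + 0.25·600 = 155.
The subsidy expands output by 600 − 516 = 84 past the efficient level; on those units the gap between marginal cost and willingness to pay runs from 0 up to 45.
DWL = ½ × 45 × 84 = 1890.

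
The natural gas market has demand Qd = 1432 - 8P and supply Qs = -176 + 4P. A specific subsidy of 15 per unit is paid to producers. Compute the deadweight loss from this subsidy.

Deadweight loss = 300

Pre-subsidy: 1432 - 8P = -176 + 4P gives P* = 134, Q* = 360.
With the subsidy, sellers receive Ps = Pb + 15 for each unit, where Pb is the price buyers pay.
Supply in terms of Pb becomes Qs = -176 + 4(Pb + 15) = -116 + 4Pb. Setting this equal to demand: 1432 - 8Pb = -116 + 4Pb, so Pb = 129.
Sellers receive Ps = 129 + 15 = 144; Q' = 1432 − 8·129 = 400.
The subsidy expands output by 400 − 360 = 40 past the efficient level; on those units the gap between marginal cost and willingness to pay runs from 0 up to 15.
DWL = ½ × 15 × 40 = 300.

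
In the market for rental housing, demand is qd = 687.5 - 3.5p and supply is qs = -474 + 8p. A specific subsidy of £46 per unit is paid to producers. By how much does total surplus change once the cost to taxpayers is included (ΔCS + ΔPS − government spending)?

Net change in total surplus = -£2576

Pre-subsidy: 687.5 - 3.5p = -474 + 8p gives p* = 101, q* = 334.
With the subsidy, sellers receive ps = pb + 46 for each unit, where pb is the price buyers pay.
Supply in terms of pb becomes qs = -474 + 8(pb + 46) = -106 + 8pb. Setting this equal to demand: 687.5 - 3.5pb = -106 + 8pb, so pb = 69.
Sellers receive ps = 69 + 46 = 115; q' = 687.5 − 3.5·69 = 446.
ΔCS = ½(334 + 446)(101 − 69) = 12480; ΔPS = ½(334 + 446)(115 − 101) = 5460.
Government spending = 46 × 446 = 20516.
Net change = 12480 + 5460 − 20516 = -2576. The loss equals the DWL triangle ½·46·112.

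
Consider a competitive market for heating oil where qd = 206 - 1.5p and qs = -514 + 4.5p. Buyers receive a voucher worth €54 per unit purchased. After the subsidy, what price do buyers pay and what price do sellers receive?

Pre-subsidy: 206 - 1.5p = -514 + 4.5p gives p* = 120, q* = 26.
With the rebate, buyers effectively pay pb = ps − 54, where ps is the price sellers receive.
Demand in terms of ps becomes qd = 206 − 1.5(ps − 54) = 287 - 1.5ps. Setting this equal to supply: 287 - 1.5ps = -514 + 4.5ps, so ps = 133.5.
Buyers pay pb = 133.5 − 54 = 79.5; q' = -514 + 4.5·133.5 = 86.75.

Buyers pay €79.5; sellers receive €133.5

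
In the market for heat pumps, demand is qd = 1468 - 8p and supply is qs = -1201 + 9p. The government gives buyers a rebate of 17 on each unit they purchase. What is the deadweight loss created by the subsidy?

Pre-subsidy: 1468 - 8p = -1201 + 9p gives p* = 157, q* = 212.
With the rebate, buyers effectively pay pb = ps − 17, where ps is the price sellers receive.
Demand in terms of ps becomes qd = 1468 − 8(ps − 17) = 1604 - 8ps. Setting this equal to supply: 1604 - 8ps = -1201 + 9ps, so ps = 165.
Buyers pay pb = 165 − 17 = 148; q' = -1201 + 9·165 = 284.
The subsidy expands output by 284 − 212 = 72 past the efficient level; on those units the gap between marginal cost and willingness to pay runs from 0 up to 17.
DWL = ½ × 17 × 72 = 612.

Deadweight loss = 612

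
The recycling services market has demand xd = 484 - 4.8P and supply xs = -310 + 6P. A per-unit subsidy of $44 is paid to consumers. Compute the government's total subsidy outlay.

Government cost = 98384/9

Pre-subsidy: 484 - 4.8P = -310 + 6P gives P* = 1985/27, x* = 1180/9.
With the rebate, buyers effectively pay Pb = Ps − 44, where Ps is the price sellers receive.
Demand in terms of Ps becomes xd = 484 − 4.8(Ps − 44) = 695.2 - 4.8Ps. Setting this equal to supply: 695.2 - 4.8Ps = -310 + 6Ps, so Ps = 2513/27.
Buyers pay Pb = 2513/27 − 44 = 1325/27; x' = -310 + 6·(2513/27) = 2236/9.
Government outlay = subsidy × quantity = 44 × 2236/9 = 98384/9.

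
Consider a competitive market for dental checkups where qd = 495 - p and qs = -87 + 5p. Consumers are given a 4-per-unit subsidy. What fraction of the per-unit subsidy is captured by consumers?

Consumer share = 5/6

Pre-subsidy: 495 - p = -87 + 5p gives p* = 97, q* = 398.
With the rebate, buyers effectively pay pb = ps − 4, where ps is the price sellers receive.
Demand in terms of ps becomes qd = 495 − 1(ps − 4) = 499 - ps. Setting this equal to supply: 499 - ps = -87 + 5ps, so ps = 293/3.
Buyers pay pb = 293/3 − 4 = 281/3; q' = -87 + 5·(293/3) = 1204/3.
Buyers' price falls by p* − pb = 97 − 281/3 = 10/3; sellers' price rises by ps − p* = 293/3 − 97 = 2/3.
So consumers capture (10/3)/4 = 5/6 of each unit of subsidy.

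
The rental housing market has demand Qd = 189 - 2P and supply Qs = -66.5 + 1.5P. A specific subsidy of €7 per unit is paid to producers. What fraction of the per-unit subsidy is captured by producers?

Pre-subsidy: 189 - 2P = -66.5 + 1.5P gives P* = 73, Q* = 43.
With the subsidy, sellers receive Ps = Pb + 7 for each unit, where Pb is the price buyers pay.
Supply in terms of Pb becomes Qs = -66.5 + 1.5(Pb + 7) = -56 + 1.5Pb. Setting this equal to demand: 189 - 2Pb = -56 + 1.5Pb, so Pb = 70.
Sellers receive Ps = 70 + 7 = 77; Q' = 189 − 2·70 = 49.
Buyers' price falls by P* − Pb = 73 − 70 = 3; sellers' price rises by Ps − P* = 77 − 73 = 4.
So producers capture 4/7 = 4/7 of each unit of subsidy.

Producer share = 4/7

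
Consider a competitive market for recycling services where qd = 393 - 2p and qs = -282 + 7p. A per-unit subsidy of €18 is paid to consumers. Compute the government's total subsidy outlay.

Pre-subsidy: 393 - 2p = -282 + 7p gives p* = 75, q* = 243.
With the rebate, buyers effectively pay pb = ps − 18, where ps is the price sellers receive.
Demand in terms of ps becomes qd = 393 − 2(ps − 18) = 429 - 2ps. Setting this equal to supply: 429 - 2ps = -282 + 7ps, so ps = 79.
Buyers pay pb = 79 − 18 = 61; q' = -282 + 7·79 = 271.
Government outlay = subsidy × quantity = 18 × 271 = 4878.

Government cost = €4878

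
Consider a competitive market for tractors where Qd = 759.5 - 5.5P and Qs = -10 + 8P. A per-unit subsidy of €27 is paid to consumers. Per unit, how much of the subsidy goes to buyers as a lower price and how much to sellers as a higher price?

Pre-subsidy: 759.5 - 5.5P = -10 + 8P gives P* = 57, Q* = 446.
With the rebate, buyers effectively pay Pb = Ps − 27, where Ps is the price sellers receive.
Demand in terms of Ps becomes Qd = 759.5 − 5.5(Ps − 27) = 908 - 5.5Ps. Setting this equal to supply: 908 - 5.5Ps = -10 + 8Ps, so Ps = 68.
Buyers pay Pb = 68 − 27 = 41; Q' = -10 + 8·68 = 534.
Buyers' price falls by P* − Pb = 57 − 41 = 16; sellers' price rises by Ps − P* = 68 − 57 = 11.

Buyers gain €16 per unit; sellers gain €11 per unit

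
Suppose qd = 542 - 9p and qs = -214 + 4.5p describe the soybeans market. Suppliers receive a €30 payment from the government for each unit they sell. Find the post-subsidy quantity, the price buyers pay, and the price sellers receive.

Pre-subsidy: 542 - 9p = -214 + 4.5p gives p* = 56, q* = 38.
With the subsidy, sellers receive ps = pb + 30 for each unit, where pb is the price buyers pay.
Supply in terms of pb becomes qs = -214 + 4.5(pb + 30) = -79 + 4.5pb. Setting this equal to demand: 542 - 9pb = -79 + 4.5pb, so pb = 46.
Sellers receive ps = 46 + 30 = 76; q' = 542 − 9·46 = 128.

q' = 128; buyers pay €46; sellers receive €76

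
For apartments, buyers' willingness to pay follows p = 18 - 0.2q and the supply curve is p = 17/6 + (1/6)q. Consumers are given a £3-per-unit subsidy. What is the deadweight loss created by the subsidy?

Deadweight loss = 135/11

Pre-subsidy: 18 - 0.2q = 17/6 + (1/6)q gives q* = 455/11 and p* = 107/11.
With the rebate, buyers effectively pay pb = ps − 3, where ps is the price sellers receive.
On the curves, pb = 18 - 0.2q and ps = 17/6 + (1/6)q; the wedge ps − pb = 3 gives 17/6 + (1/6)q − (18 - 0.2q) = 3, so q' = 545/11.
Then pb = 18 − 0.2·(545/11) = 89/11 and ps = 17/6 + (1/6)·(545/11) = 122/11.
The subsidy expands output by 545/11 − 455/11 = 90/11 past the efficient level; on those units the gap between marginal cost and willingness to pay runs from 0 up to 3.
DWL = ½ × 3 × 90/11 = 135/11.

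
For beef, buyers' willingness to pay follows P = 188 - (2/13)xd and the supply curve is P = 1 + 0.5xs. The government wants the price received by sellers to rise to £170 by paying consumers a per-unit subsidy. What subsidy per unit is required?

At a seller price of 170, quantity supplied is -2 + 2·170 = 338.
Buyers absorb 338 only when they pay Pb = 188 − (2/13)·338 = 136.
s = Ps − Pb = 170 − 136 = 34.

Required subsidy s = £34 per unit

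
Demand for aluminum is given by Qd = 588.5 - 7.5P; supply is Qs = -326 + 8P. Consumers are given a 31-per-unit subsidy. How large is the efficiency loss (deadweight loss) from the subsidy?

Deadweight loss = 1860

Pre-subsidy: 588.5 - 7.5P = -326 + 8P gives P* = 59, Q* = 146.
With the rebate, buyers effectively pay Pb = Ps − 31, where Ps is the price sellers receive.
Demand in terms of Ps becomes Qd = 588.5 − 7.5(Ps − 31) = 821 - 7.5Ps. Setting this equal to supply: 821 - 7.5Ps = -326 + 8Ps, so Ps = 74.
Buyers pay Pb = 74 − 31 = 43; Q' = -326 + 8·74 = 266.
The subsidy expands output by 266 − 146 = 120 past the efficient level; on those units the gap between marginal cost and willingness to pay runs from 0 up to 31.
DWL = ½ × 31 × 120 = 1860.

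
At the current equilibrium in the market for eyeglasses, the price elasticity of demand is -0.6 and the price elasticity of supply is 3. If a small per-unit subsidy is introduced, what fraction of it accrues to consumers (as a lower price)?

Consumer share = 5/6

For a small subsidy around the equilibrium, the benefit split depends on the relative slopes, which at a point are proportional to the elasticities.
Buyer share = εs/(εs + |εd|) = 3/(3 + 0.6) = 5/6; seller share = |εd|/(εs + |εd|) = 1/6.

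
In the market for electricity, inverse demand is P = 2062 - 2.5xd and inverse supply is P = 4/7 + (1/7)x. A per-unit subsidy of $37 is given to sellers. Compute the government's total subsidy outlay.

Pre-subsidy: 2062 - 2.5x = 4/7 + (1/7)x gives x* = 780 and P* = 112.
With the subsidy, sellers receive Ps = Pb + 37 for each unit, where Pb is the price buyers pay.
On the curves, Pb = 2062 - 2.5x and Ps = 4/7 + (1/7)x; the wedge Ps − Pb = 37 gives 4/7 + (1/7)x − (2062 - 2.5x) = 37, so x' = 794.
Then Pb = 2062 − 2.5·794 = 77 and Ps = 4/7 + (1/7)·794 = 114.
Government outlay = subsidy × quantity = 37 × 794 = 29378.

Government cost = $29378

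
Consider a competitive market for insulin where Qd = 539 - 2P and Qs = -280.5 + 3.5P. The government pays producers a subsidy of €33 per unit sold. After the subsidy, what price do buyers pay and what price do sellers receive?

Pre-subsidy: 539 - 2P = -280.5 + 3.5P gives P* = 149, Q* = 241.
With the subsidy, sellers receive Ps = Pb + 33 for each unit, where Pb is the price buyers pay.
Supply in terms of Pb becomes Qs = -280.5 + 3.5(Pb + 33) = -165 + 3.5Pb. Setting this equal to demand: 539 - 2Pb = -165 + 3.5Pb, so Pb = 128.
Sellers receive Ps = 128 + 33 = 161; Q' = 539 − 2·128 = 283.

Buyers pay €128; sellers receive €161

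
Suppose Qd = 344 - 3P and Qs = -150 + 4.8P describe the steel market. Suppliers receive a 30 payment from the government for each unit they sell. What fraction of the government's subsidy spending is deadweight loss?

DWL / government spending = 180/1361

Pre-subsidy: 344 - 3P = -150 + 4.8P gives P* = 190/3, Q* = 154.
With the subsidy, sellers receive Ps = Pb + 30 for each unit, where Pb is the price buyers pay.
Supply in terms of Pb becomes Qs = -150 + 4.8(Pb + 30) = -6 + 4.8Pb. Setting this equal to demand: 344 - 3Pb = -6 + 4.8Pb, so Pb = 1750/39.
Sellers receive Ps = 1750/39 + 30 = 2920/39; Q' = 344 − 3·(1750/39) = 2722/13.
ΔCS = ½(154 + 2722/13)(190/3 − 1750/39) = 566880/169; ΔPS = ½(154 + 2722/13)(2920/39 − 190/3) = 354300/169.
Government spending = 30 × 2722/13 = 81660/13.
DWL = ½ × 30 × (2722/13 − 154) = 10800/13; fraction = (10800/13) / (81660/13) = 180/1361.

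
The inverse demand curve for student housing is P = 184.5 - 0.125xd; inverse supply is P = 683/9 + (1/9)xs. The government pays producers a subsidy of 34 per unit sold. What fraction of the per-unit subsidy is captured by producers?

Pre-subsidy: 184.5 - 0.125x = 683/9 + (1/9)x gives x* = 460 and P* = 127.
With the subsidy, sellers receive Ps = Pb + 34 for each unit, where Pb is the price buyers pay.
On the curves, Pb = 184.5 - 0.125x and Ps = 683/9 + (1/9)x; the wedge Ps − Pb = 34 gives 683/9 + (1/9)x − (184.5 - 0.125x) = 34, so x' = 604.
Then Pb = 184.5 − 0.125·604 = 109 and Ps = 683/9 + (1/9)·604 = 143.
Buyers' price falls by P* − Pb = 127 − 109 = 18; sellers' price rises by Ps − P* = 143 − 127 = 16.
So producers capture 16/34 = 8/17 of each unit of subsidy.

Producer share = 8/17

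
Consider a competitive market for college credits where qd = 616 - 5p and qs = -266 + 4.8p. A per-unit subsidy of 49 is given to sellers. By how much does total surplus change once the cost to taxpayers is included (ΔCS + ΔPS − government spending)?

Pre-subsidy: 616 - 5p = -266 + 4.8p gives p* = 90, q* = 166.
With the subsidy, sellers receive ps = pb + 49 for each unit, where pb is the price buyers pay.
Supply in terms of pb becomes qs = -266 + 4.8(pb + 49) = -30.8 + 4.8pb. Setting this equal to demand: 616 - 5pb = -30.8 + 4.8pb, so pb = 66.
Sellers receive ps = 66 + 49 = 115; q' = 616 − 5·66 = 286.
ΔCS = ½(166 + 286)(90 − 66) = 5424; ΔPS = ½(166 + 286)(115 − 90) = 5650.
Government spending = 49 × 286 = 14014.
Net change = 5424 + 5650 − 14014 = -2940. The loss equals the DWL triangle ½·49·120.

Net change in total surplus = -2940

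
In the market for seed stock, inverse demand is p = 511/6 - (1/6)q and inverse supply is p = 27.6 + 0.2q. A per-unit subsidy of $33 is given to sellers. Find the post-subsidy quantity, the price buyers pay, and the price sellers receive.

q' = 247; buyers pay $44; sellers receive $77

Pre-subsidy: 511/6 - (1/6)q = 27.6 + 0.2q gives q* = 157 and p* = 59.
With the subsidy, sellers receive ps = pb + 33 for each unit, where pb is the price buyers pay.
On the curves, pb = 511/6 - (1/6)q and ps = 27.6 + 0.2q; the wedge ps − pb = 33 gives 27.6 + 0.2q − (511/6 - (1/6)q) = 33, so q' = 247.
Then pb = 511/6 − (1/6)·247 = 44 and ps = 27.6 + 0.2·247 = 77.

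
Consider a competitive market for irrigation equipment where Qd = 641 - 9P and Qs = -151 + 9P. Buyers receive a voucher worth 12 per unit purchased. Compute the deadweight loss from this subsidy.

Deadweight loss = 324

Pre-subsidy: 641 - 9P = -151 + 9P gives P* = 44, Q* = 245.
With the rebate, buyers effectively pay Pb = Ps − 12, where Ps is the price sellers receive.
Demand in terms of Ps becomes Qd = 641 − 9(Ps − 12) = 749 - 9Ps. Setting this equal to supply: 749 - 9Ps = -151 + 9Ps, so Ps = 50.
Buyers pay Pb = 50 − 12 = 38; Q' = -151 + 9·50 = 299.
The subsidy expands output by 299 − 245 = 54 past the efficient level; on those units the gap between marginal cost and willingness to pay runs from 0 up to 12.
DWL = ½ × 12 × 54 = 324.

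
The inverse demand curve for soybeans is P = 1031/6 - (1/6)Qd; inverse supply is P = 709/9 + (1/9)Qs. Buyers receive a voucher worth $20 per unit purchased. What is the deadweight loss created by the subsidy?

Deadweight loss = $720

Pre-subsidy: 1031/6 - (1/6)Q = 709/9 + (1/9)Q gives Q* = 335 and P* = 116.
With the rebate, buyers effectively pay Pb = Ps − 20, where Ps is the price sellers receive.
On the curves, Pb = 1031/6 - (1/6)Q and Ps = 709/9 + (1/9)Q; the wedge Ps − Pb = 20 gives 709/9 + (1/9)Q − (1031/6 - (1/6)Q) = 20, so Q' = 407.
Then Pb = 1031/6 − (1/6)·407 = 104 and Ps = 709/9 + (1/9)·407 = 124.
The subsidy expands output by 407 − 335 = 72 past the efficient level; on those units the gap between marginal cost and willingness to pay runs from 0 up to 20.
DWL = ½ × 20 × 72 = 720.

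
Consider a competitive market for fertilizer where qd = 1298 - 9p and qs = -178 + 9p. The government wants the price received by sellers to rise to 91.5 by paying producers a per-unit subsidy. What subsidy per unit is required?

At a seller price of 91.5, quantity supplied is -178 + 9·91.5 = 645.5.
Buyers absorb 645.5 only when they pay pb with 1298 − 9·pb = 645.5, i.e. pb = 72.5.
s = ps − pb = 91.5 − 72.5 = 19.

Required subsidy s = 19 per unit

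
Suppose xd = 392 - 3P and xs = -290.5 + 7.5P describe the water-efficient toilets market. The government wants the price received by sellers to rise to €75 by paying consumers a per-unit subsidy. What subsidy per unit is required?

Required subsidy s = €35 per unit

At a seller price of 75, quantity supplied is -290.5 + 7.5·75 = 272.
Buyers absorb 272 only when they pay Pb with 392 − 3·Pb = 272, i.e. Pb = 40.
s = Ps − Pb = 75 − 40 = 35.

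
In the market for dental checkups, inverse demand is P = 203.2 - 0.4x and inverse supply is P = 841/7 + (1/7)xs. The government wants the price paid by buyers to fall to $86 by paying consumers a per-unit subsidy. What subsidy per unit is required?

Required subsidy s = $76 per unit

At a buyer price of 86, quantity demanded is 508 − 2.5·86 = 293.
Sellers supply 293 only when they receive Ps = 841/7 + (1/7)·293 = 162.
s = Ps − Pb = 162 − 86 = 76.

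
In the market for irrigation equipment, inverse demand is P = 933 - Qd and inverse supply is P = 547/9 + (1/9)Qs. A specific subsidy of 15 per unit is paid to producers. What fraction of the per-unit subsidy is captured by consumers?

Consumer share = 0.9

Pre-subsidy: 933 - Q = 547/9 + (1/9)Q gives Q* = 785 and P* = 148.
With the subsidy, sellers receive Ps = Pb + 15 for each unit, where Pb is the price buyers pay.
On the curves, Pb = 933 - Q and Ps = 547/9 + (1/9)Q; the wedge Ps − Pb = 15 gives 547/9 + (1/9)Q − (933 - Q) = 15, so Q' = 798.5.
Then Pb = 933 − 1·798.5 = 134.5 and Ps = 547/9 + (1/9)·798.5 = 149.5.
Buyers' price falls by P* − Pb = 148 − 134.5 = 13.5; sellers' price rises by Ps − P* = 149.5 − 148 = 1.5.
So consumers capture 13.5/15 = 0.9 of each unit of subsidy.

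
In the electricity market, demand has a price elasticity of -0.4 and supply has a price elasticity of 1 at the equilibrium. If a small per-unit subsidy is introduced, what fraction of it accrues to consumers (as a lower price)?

For a small subsidy around the equilibrium, the benefit split depends on the relative slopes, which at a point are proportional to the elasticities.
Buyer share = εs/(εs + |εd|) = 1/(1 + 0.4) = 5/7; seller share = |εd|/(εs + |εd|) = 2/7.

Consumer share = 5/7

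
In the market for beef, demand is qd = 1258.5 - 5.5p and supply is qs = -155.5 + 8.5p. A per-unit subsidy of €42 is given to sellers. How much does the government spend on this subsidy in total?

Government cost = €35416.5

Pre-subsidy: 1258.5 - 5.5p = -155.5 + 8.5p gives p* = 101, q* = 703.
With the subsidy, sellers receive ps = pb + 42 for each unit, where pb is the price buyers pay.
Supply in terms of pb becomes qs = -155.5 + 8.5(pb + 42) = 201.5 + 8.5pb. Setting this equal to demand: 1258.5 - 5.5pb = 201.5 + 8.5pb, so pb = 75.5.
Sellers receive ps = 75.5 + 42 = 117.5; q' = 1258.5 − 5.5·75.5 = 843.25.
Government outlay = subsidy × quantity = 42 × 843.25 = 35416.5.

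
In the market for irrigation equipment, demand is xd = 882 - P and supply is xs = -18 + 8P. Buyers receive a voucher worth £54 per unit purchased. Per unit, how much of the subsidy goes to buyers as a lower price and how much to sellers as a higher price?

Pre-subsidy: 882 - P = -18 + 8P gives P* = 100, x* = 782.
With the rebate, buyers effectively pay Pb = Ps − 54, where Ps is the price sellers receive.
Demand in terms of Ps becomes xd = 882 − 1(Ps − 54) = 936 - Ps. Setting this equal to supply: 936 - Ps = -18 + 8Ps, so Ps = 106.
Buyers pay Pb = 106 − 54 = 52; x' = -18 + 8·106 = 830.
Buyers' price falls by P* − Pb = 100 − 52 = 48; sellers' price rises by Ps − P* = 106 − 100 = 6.

Buyers gain £48 per unit; sellers gain £6 per unit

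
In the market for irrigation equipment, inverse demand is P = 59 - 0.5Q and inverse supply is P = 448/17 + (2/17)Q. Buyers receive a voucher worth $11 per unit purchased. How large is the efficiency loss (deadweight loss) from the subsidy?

Deadweight loss = 2057/21

Pre-subsidy: 59 - 0.5Q = 448/17 + (2/17)Q gives Q* = 370/7 and P* = 228/7.
With the rebate, buyers effectively pay Pb = Ps − 11, where Ps is the price sellers receive.
On the curves, Pb = 59 - 0.5Q and Ps = 448/17 + (2/17)Q; the wedge Ps − Pb = 11 gives 448/17 + (2/17)Q − (59 - 0.5Q) = 11, so Q' = 212/3.
Then Pb = 59 − 0.5·(212/3) = 71/3 and Ps = 448/17 + (2/17)·(212/3) = 104/3.
The subsidy expands output by 212/3 − 370/7 = 374/21 past the efficient level; on those units the gap between marginal cost and willingness to pay runs from 0 up to 11.
DWL = ½ × 11 × 374/21 = 2057/21.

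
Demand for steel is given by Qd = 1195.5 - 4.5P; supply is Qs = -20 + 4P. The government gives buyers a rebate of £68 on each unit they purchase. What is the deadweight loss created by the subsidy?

Pre-subsidy: 1195.5 - 4.5P = -20 + 4P gives P* = 143, Q* = 552.
With the rebate, buyers effectively pay Pb = Ps − 68, where Ps is the price sellers receive.
Demand in terms of Ps becomes Qd = 1195.5 − 4.5(Ps − 68) = 1501.5 - 4.5Ps. Setting this equal to supply: 1501.5 - 4.5Ps = -20 + 4Ps, so Ps = 179.
Buyers pay Pb = 179 − 68 = 111; Q' = -20 + 4·179 = 696.
The subsidy expands output by 696 − 552 = 144 past the efficient level; on those units the gap between marginal cost and willingness to pay runs from 0 up to 68.
DWL = ½ × 68 × 144 = 4896.

Deadweight loss = £4896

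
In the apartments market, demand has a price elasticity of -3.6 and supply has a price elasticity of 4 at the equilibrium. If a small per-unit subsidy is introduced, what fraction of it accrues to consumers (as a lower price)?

For a small subsidy around the equilibrium, the benefit split depends on the relative slopes, which at a point are proportional to the elasticities.
Buyer share = εs/(εs + |εd|) = 4/(4 + 3.6) = 10/19; seller share = |εd|/(εs + |εd|) = 9/19.

Consumer share = 10/19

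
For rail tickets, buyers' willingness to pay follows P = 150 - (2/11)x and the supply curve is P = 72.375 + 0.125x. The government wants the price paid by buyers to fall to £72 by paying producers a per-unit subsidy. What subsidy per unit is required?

Required subsidy s = £54 per unit

At a buyer price of 72, quantity demanded is 825 − 5.5·72 = 429.
Sellers supply 429 only when they receive Ps = 72.375 + 0.125·429 = 126.
s = Ps − Pb = 126 − 72 = 54.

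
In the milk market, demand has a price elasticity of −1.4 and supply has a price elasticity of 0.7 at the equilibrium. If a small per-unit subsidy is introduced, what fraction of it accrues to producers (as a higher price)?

For a small subsidy around the equilibrium, the benefit split depends on the relative slopes, which at a point are proportional to the elasticities.
Buyer share = εs/(εs + |εd|) = 0.7/(0.7 + 1.4) = 1/3; seller share = |εd|/(εs + |εd|) = 2/3.
So producers capture 2/3 of the subsidy.

Producer share = 2/3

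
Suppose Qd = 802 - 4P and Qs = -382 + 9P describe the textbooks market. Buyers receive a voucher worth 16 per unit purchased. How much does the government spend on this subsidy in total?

Government cost = 7712

Pre-subsidy: 802 - 4P = -382 + 9P gives P* = 1184/13, Q* = 5690/13.
With the rebate, buyers effectively pay Pb = Ps − 16, where Ps is the price sellers receive.
Demand in terms of Ps becomes Qd = 802 − 4(Ps − 16) = 866 - 4Ps. Setting this equal to supply: 866 - 4Ps = -382 + 9Ps, so Ps = 96.
Buyers pay Pb = 96 − 16 = 80; Q' = -382 + 9·96 = 482.
Government outlay = subsidy × quantity = 16 × 482 = 7712.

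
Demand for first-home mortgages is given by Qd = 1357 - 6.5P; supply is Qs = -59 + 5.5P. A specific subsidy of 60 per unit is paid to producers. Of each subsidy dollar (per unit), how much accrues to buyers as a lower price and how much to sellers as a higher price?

Buyers gain 27.5 per unit; sellers gain 32.5 per unit

Pre-subsidy: 1357 - 6.5P = -59 + 5.5P gives P* = 118, Q* = 590.
With the subsidy, sellers receive Ps = Pb + 60 for each unit, where Pb is the price buyers pay.
Supply in terms of Pb becomes Qs = -59 + 5.5(Pb + 60) = 271 + 5.5Pb. Setting this equal to demand: 1357 - 6.5Pb = 271 + 5.5Pb, so Pb = 90.5.
Sellers receive Ps = 90.5 + 60 = 150.5; Q' = 1357 − 6.5·90.5 = 768.75.
Buyers' price falls by P* − Pb = 118 − 90.5 = 27.5; sellers' price rises by Ps − P* = 150.5 − 118 = 32.5.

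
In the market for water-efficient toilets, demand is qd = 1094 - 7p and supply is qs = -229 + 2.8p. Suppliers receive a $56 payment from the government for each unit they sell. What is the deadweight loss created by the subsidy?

Pre-subsidy: 1094 - 7p = -229 + 2.8p gives p* = 135, q* = 149.
With the subsidy, sellers receive ps = pb + 56 for each unit, where pb is the price buyers pay.
Supply in terms of pb becomes qs = -229 + 2.8(pb + 56) = -72.2 + 2.8pb. Setting this equal to demand: 1094 - 7pb = -72.2 + 2.8pb, so pb = 119.
Sellers receive ps = 119 + 56 = 175; q' = 1094 − 7·119 = 261.
The subsidy expands output by 261 − 149 = 112 past the efficient level; on those units the gap between marginal cost and willingness to pay runs from 0 up to 56.
DWL = ½ × 56 × 112 = 3136.

Deadweight loss = $3136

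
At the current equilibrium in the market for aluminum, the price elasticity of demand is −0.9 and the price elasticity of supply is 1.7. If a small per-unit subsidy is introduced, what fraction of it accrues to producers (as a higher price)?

Producer share = 9/26

For a small subsidy around the equilibrium, the benefit split depends on the relative slopes, which at a point are proportional to the elasticities.
Buyer share = εs/(εs + |εd|) = 1.7/(1.7 + 0.9) = 17/26; seller share = |εd|/(εs + |εd|) = 9/26.
So producers capture 9/26 of the subsidy.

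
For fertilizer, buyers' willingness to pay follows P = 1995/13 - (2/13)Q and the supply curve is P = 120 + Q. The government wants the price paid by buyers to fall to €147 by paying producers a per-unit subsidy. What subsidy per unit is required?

At a buyer price of 147, quantity demanded is 997.5 − 6.5·147 = 42.
Sellers supply 42 only when they receive Ps = 120 + 1·42 = 162.
s = Ps − Pb = 162 − 147 = 15.

Required subsidy s = €15 per unit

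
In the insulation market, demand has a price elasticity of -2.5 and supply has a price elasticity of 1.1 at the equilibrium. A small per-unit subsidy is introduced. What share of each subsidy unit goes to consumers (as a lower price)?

Consumer share = 11/36

For a small subsidy around the equilibrium, the benefit split depends on the relative slopes, which at a point are proportional to the elasticities.
Buyer share = εs/(εs + |εd|) = 1.1/(1.1 + 2.5) = 11/36; seller share = |εd|/(εs + |εd|) = 25/36.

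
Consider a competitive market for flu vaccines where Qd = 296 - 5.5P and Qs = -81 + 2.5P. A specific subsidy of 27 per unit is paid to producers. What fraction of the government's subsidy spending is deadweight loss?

DWL / government spending = 1485/5326

Pre-subsidy: 296 - 5.5P = -81 + 2.5P gives P* = 47.125, Q* = 36.8125.
With the subsidy, sellers receive Ps = Pb + 27 for each unit, where Pb is the price buyers pay.
Supply in terms of Pb becomes Qs = -81 + 2.5(Pb + 27) = -13.5 + 2.5Pb. Setting this equal to demand: 296 - 5.5Pb = -13.5 + 2.5Pb, so Pb = 38.6875.
Sellers receive Ps = 38.6875 + 27 = 65.6875; Q' = 296 − 5.5·38.6875 = 83.21875.
ΔCS = ½(36.8125 + 83.21875)(47.125 − 38.6875) = 506.3818359375; ΔPS = ½(36.8125 + 83.21875)(65.6875 − 47.125) = 1114.0400390625.
Government spending = 27 × 83.21875 = 2246.90625.
DWL = ½ × 27 × (83.21875 − 36.8125) = 626.484375; fraction = 626.484375 / 2246.90625 = 1485/5326.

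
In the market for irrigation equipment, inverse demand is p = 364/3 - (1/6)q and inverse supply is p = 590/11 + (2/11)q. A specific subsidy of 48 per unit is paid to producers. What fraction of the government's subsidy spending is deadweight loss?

Pre-subsidy: 364/3 - (1/6)q = 590/11 + (2/11)q gives q* = 4468/23 and p* = 2046/23.
With the subsidy, sellers receive ps = pb + 48 for each unit, where pb is the price buyers pay.
On the curves, pb = 364/3 - (1/6)q and ps = 590/11 + (2/11)q; the wedge ps − pb = 48 gives 590/11 + (2/11)q − (364/3 - (1/6)q) = 48, so q' = 332.
Then pb = 364/3 − (1/6)·332 = 66 and ps = 590/11 + (2/11)·332 = 114.
ΔCS = ½(4468/23 + 332)(2046/23 − 66) = 3195456/529; ΔPS = ½(4468/23 + 332)(114 − 2046/23) = 3485952/529.
Government spending = 48 × 332 = 15936.
DWL = ½ × 48 × (332 − 4468/23) = 76032/23; fraction = (76032/23) / 15936 = 396/1909.

DWL / government spending = 396/1909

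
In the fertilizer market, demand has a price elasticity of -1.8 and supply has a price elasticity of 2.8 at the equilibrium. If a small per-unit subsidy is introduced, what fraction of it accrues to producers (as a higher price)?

Producer share = 9/23

For a small subsidy around the equilibrium, the benefit split depends on the relative slopes, which at a point are proportional to the elasticities.
Buyer share = εs/(εs + |εd|) = 2.8/(2.8 + 1.8) = 14/23; seller share = |εd|/(εs + |εd|) = 9/23.
So producers capture 9/23 of the subsidy.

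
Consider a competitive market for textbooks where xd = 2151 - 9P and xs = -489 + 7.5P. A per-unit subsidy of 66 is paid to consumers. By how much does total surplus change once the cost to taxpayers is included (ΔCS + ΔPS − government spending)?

Net change in total surplus = -8910

Pre-subsidy: 2151 - 9P = -489 + 7.5P gives P* = 160, x* = 711.
With the rebate, buyers effectively pay Pb = Ps − 66, where Ps is the price sellers receive.
Demand in terms of Ps becomes xd = 2151 − 9(Ps − 66) = 2745 - 9Ps. Setting this equal to supply: 2745 - 9Ps = -489 + 7.5Ps, so Ps = 196.
Buyers pay Pb = 196 − 66 = 130; x' = -489 + 7.5·196 = 981.
ΔCS = ½(711 + 981)(160 − 130) = 25380; ΔPS = ½(711 + 981)(196 − 160) = 30456.
Government spending = 66 × 981 = 64746.
Net change = 25380 + 30456 − 64746 = -8910. The loss equals the DWL triangle ½·66·270.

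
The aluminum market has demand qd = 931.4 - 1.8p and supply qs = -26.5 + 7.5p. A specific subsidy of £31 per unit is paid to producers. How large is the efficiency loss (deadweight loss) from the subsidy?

Deadweight loss = £697.5

Pre-subsidy: 931.4 - 1.8p = -26.5 + 7.5p gives p* = 103, q* = 746.
With the subsidy, sellers receive ps = pb + 31 for each unit, where pb is the price buyers pay.
Supply in terms of pb becomes qs = -26.5 + 7.5(pb + 31) = 206 + 7.5pb. Setting this equal to demand: 931.4 - 1.8pb = 206 + 7.5pb, so pb = 78.
Sellers receive ps = 78 + 31 = 109; q' = 931.4 − 1.8·78 = 791.
The subsidy expands output by 791 − 746 = 45 past the efficient level; on those units the gap between marginal cost and willingness to pay runs from 0 up to 31.
DWL = ½ × 31 × 45 = 697.5.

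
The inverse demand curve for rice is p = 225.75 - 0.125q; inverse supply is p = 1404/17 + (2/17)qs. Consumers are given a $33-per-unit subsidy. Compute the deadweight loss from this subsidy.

Pre-subsidy: 225.75 - 0.125q = 1404/17 + (2/17)q gives q* = 590 and p* = 152.
With the rebate, buyers effectively pay pb = ps − 33, where ps is the price sellers receive.
On the curves, pb = 225.75 - 0.125q and ps = 1404/17 + (2/17)q; the wedge ps − pb = 33 gives 1404/17 + (2/17)q − (225.75 - 0.125q) = 33, so q' = 726.
Then pb = 225.75 − 0.125·726 = 135 and ps = 1404/17 + (2/17)·726 = 168.
The subsidy expands output by 726 − 590 = 136 past the efficient level; on those units the gap between marginal cost and willingness to pay runs from 0 up to 33.
DWL = ½ × 33 × 136 = 2244.

Deadweight loss = $2244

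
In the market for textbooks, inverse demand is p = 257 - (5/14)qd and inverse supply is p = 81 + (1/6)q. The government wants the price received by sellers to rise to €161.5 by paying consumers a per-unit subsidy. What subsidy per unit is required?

At a seller price of 161.5, quantity supplied is -486 + 6·161.5 = 483.
Buyers absorb 483 only when they pay pb = 257 − (5/14)·483 = 84.5.
s = ps − pb = 161.5 − 84.5 = 77.

Required subsidy s = €77 per unit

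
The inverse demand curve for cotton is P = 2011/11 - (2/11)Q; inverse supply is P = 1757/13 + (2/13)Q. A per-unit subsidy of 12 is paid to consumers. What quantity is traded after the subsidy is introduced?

Pre-subsidy: 2011/11 - (2/11)Q = 1757/13 + (2/13)Q gives Q* = 142 and P* = 157.
With the rebate, buyers effectively pay Pb = Ps − 12, where Ps is the price sellers receive.
On the curves, Pb = 2011/11 - (2/11)Q and Ps = 1757/13 + (2/13)Q; the wedge Ps − Pb = 12 gives 1757/13 + (2/13)Q − (2011/11 - (2/11)Q) = 12, so Q' = 177.75.
Then Pb = 2011/11 − (2/11)·177.75 = 150.5 and Ps = 1757/13 + (2/13)·177.75 = 162.5.

Q' = 177.75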